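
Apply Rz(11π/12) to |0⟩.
(0.1305 - 0.9914i)|0⟩

Rz(11π/12) = [[e^(−iθ/2), 0], [0, e^(iθ/2)]] with e^(±iθ/2) = cos(θ/2) ± i·sin(θ/2); θ = 11π/12, cos(θ/2) ≈ 0.130526, sin(θ/2) ≈ 0.991445.
With a = amp(|0⟩) = 1 and b = amp(|1⟩) = 0:
new amp(|0⟩) = (0.130526 - 0.991445i)·a = (0.1305 - 0.9914i)
new amp(|1⟩) = (0.130526 + 0.991445i)·b = 0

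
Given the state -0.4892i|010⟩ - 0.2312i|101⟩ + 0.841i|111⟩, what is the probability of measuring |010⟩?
0.2393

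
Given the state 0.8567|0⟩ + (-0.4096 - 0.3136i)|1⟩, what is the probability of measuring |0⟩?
0.7339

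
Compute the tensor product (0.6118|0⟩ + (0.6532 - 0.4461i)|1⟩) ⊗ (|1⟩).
0.6118|01⟩ + (0.6532 - 0.4461i)|11⟩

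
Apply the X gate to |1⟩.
|0⟩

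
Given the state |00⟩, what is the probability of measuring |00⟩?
1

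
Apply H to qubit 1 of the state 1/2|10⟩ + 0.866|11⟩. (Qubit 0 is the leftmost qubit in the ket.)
0.9659|10⟩ - 0.2588|11⟩

H on qubit 1 mixes each pair of kets that differ only in qubit 1: amplitudes (a, b) of (|…0…⟩, |…1…⟩) become ((a + b)/√2, (a − b)/√2). Kets absent from the input have amplitude 0.
(|10⟩, |11⟩): (a, b) = (1/2, 0.866) → (0.9659, -0.2588)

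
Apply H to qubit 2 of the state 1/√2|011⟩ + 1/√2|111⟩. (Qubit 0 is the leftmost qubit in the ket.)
1/2|010⟩ - 1/2|011⟩ + 1/2|110⟩ - 1/2|111⟩

H on qubit 2 mixes each pair of kets that differ only in qubit 2: amplitudes (a, b) of (|…0…⟩, |…1…⟩) become ((a + b)/√2, (a − b)/√2). Kets absent from the input have amplitude 0.
(|010⟩, |011⟩): (a, b) = (0, 1/√2) → (1/2, -1/2)
(|110⟩, |111⟩): (a, b) = (0, 1/√2) → (1/2, -1/2)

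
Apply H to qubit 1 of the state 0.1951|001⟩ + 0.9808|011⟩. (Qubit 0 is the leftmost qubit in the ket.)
0.8315|001⟩ - 0.5556|011⟩

H on qubit 1 mixes each pair of kets that differ only in qubit 1: amplitudes (a, b) of (|…0…⟩, |…1…⟩) become ((a + b)/√2, (a − b)/√2). Kets absent from the input have amplitude 0.
(|001⟩, |011⟩): (a, b) = (0.1951, 0.9808) → (0.8315, -0.5556)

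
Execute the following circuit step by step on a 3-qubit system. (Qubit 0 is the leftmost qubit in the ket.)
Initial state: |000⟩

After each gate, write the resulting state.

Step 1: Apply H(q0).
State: 1/√2|000⟩ + 1/√2|100⟩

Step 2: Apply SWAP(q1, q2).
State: 1/√2|000⟩ + 1/√2|100⟩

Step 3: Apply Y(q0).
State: -(1/√2)i|000⟩ + (1/√2)i|100⟩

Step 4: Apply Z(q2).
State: -(1/√2)i|000⟩ + (1/√2)i|100⟩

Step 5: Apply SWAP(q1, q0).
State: -(1/√2)i|000⟩ + (1/√2)i|010⟩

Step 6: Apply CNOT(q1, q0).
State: -(1/√2)i|000⟩ + (1/√2)i|110⟩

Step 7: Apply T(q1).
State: -(1/√2)i|000⟩ + (-1/2 + (1/2)i)|110⟩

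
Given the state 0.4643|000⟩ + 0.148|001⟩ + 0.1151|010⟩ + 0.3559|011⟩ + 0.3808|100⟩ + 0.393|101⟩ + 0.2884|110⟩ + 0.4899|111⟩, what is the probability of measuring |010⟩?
0.01325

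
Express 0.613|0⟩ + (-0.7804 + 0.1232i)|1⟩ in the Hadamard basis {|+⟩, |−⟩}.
(-0.1184 + 0.08712i)|+⟩ + (0.9853 - 0.08712i)|−⟩

With |ψ⟩ = α|0⟩ + β|1⟩, the Hadamard-basis coefficients are ⟨+|ψ⟩ = (α + β)/√2 and ⟨−|ψ⟩ = (α − β)/√2.
Here α = 0.613, β = (-0.7804 + 0.1232i): (α + β)/√2 = (-0.1184 + 0.08712i), (α − β)/√2 = (0.9853 - 0.08712i).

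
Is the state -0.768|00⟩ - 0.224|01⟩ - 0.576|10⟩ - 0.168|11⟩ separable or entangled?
Separable

Writing the state as a|00⟩ + b|01⟩ + c|10⟩ + d|11⟩, it is a product state iff ad − bc = 0.
Here (a, b, c, d) = (-0.768, -0.224, -0.576, -0.168): ad − bc = (-0.768)(-0.168) − (-0.224)(-0.576) = 0, so the state is separable.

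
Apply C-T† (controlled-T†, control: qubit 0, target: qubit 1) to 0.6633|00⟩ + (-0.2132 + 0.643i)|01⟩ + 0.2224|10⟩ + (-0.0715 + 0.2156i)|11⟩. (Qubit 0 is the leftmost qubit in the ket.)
0.6633|00⟩ + (-0.2132 + 0.643i)|01⟩ + 0.2224|10⟩ + (0.1019 + 0.203i)|11⟩

C-T† leaves the control-|0⟩ kets |00⟩, |01⟩ unchanged and applies T† to qubit 1 on the control-|1⟩ pair (|10⟩, |11⟩).
T† = [[1, 0], [0, (1/√2 - (1/√2)i)]].
With a = amp(|10⟩) = 0.2224 and b = amp(|11⟩) = (-0.0715 + 0.2156i):
new amp(|10⟩) = (1)·a = 0.2224
new amp(|11⟩) = (1/√2 - (1/√2)i)·b = (0.1019 + 0.203i)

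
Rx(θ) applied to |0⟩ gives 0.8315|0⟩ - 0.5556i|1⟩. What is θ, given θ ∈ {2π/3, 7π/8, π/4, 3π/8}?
3π/8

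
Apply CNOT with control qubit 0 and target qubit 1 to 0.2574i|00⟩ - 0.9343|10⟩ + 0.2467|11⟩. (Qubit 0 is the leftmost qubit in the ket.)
0.2574i|00⟩ + 0.2467|10⟩ - 0.9343|11⟩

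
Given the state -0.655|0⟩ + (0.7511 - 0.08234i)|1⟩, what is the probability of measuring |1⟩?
0.5709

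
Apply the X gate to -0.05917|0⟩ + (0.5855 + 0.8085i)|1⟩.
(0.5855 + 0.8085i)|0⟩ - 0.05917|1⟩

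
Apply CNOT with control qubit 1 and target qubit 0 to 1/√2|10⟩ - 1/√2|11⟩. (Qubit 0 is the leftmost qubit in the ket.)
-1/√2|01⟩ + 1/√2|10⟩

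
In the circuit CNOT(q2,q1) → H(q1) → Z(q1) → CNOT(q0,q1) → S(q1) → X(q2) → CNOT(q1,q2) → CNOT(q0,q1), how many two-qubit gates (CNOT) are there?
4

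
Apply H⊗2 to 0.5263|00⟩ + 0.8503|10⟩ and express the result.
0.6883|00⟩ + 0.6883|01⟩ - 0.162|10⟩ - 0.162|11⟩

H⊗2 gives amp(|y⟩) = (1/2) Σ_x (−1)^(x·y) amp(|x⟩), where x·y is the number of positions in which both x and y have a 1.
|00⟩: (0.5263 + 0.8503)/2 = 0.6883
|01⟩: (0.5263 + 0.8503)/2 = 0.6883
|10⟩: (0.5263 - 0.8503)/2 = -0.162
|11⟩: (0.5263 - 0.8503)/2 = -0.162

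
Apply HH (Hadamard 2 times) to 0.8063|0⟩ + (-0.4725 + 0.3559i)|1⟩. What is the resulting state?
0.8063|0⟩ + (-0.4725 + 0.3559i)|1⟩

H² = I, so an even number of Hadamards cancels: H^2 = I and the state is unchanged.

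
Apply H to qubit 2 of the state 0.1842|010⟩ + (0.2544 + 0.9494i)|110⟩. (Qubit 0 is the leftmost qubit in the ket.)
0.1302|010⟩ + 0.1302|011⟩ + (0.1799 + 0.6713i)|110⟩ + (0.1799 + 0.6713i)|111⟩

H on qubit 2 mixes each pair of kets that differ only in qubit 2: amplitudes (a, b) of (|…0…⟩, |…1…⟩) become ((a + b)/√2, (a − b)/√2). Kets absent from the input have amplitude 0.
(|010⟩, |011⟩): (a, b) = (0.1842, 0) → (0.1302, 0.1302)
(|110⟩, |111⟩): (a, b) = ((0.2544 + 0.9494i), 0) → ((0.1799 + 0.6713i), (0.1799 + 0.6713i))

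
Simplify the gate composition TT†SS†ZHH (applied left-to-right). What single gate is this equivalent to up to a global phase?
Z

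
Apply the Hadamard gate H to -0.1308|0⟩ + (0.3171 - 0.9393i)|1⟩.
(0.1317 - 0.6642i)|0⟩ + (-0.3167 + 0.6642i)|1⟩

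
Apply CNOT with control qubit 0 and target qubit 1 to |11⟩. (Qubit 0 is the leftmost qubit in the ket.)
|10⟩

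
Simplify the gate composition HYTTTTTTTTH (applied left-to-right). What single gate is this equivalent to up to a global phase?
Y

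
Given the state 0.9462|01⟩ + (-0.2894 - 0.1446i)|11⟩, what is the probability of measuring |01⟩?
0.8953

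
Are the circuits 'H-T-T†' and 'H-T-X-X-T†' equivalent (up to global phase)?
Yes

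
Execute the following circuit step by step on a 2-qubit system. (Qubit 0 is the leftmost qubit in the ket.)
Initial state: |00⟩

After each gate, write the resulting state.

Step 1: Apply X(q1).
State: |01⟩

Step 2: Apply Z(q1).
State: -|01⟩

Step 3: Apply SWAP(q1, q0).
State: -|10⟩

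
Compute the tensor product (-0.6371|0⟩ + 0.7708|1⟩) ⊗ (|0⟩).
-0.6371|00⟩ + 0.7708|10⟩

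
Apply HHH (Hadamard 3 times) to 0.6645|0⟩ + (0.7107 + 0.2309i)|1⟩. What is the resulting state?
(0.9724 + 0.1633i)|0⟩ + (-0.03267 - 0.1633i)|1⟩

H² = I, so H^3 = H: a single Hadamard. With (a, b) = (0.6645, (0.7107 + 0.2309i)), H gives ((a + b)/√2, (a − b)/√2) = ((0.9724 + 0.1633i), (-0.03267 - 0.1633i)).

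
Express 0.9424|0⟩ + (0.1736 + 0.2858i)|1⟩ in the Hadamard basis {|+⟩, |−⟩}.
(0.7891 + 0.2021i)|+⟩ + (0.5436 - 0.2021i)|−⟩

With |ψ⟩ = α|0⟩ + β|1⟩, the Hadamard-basis coefficients are ⟨+|ψ⟩ = (α + β)/√2 and ⟨−|ψ⟩ = (α − β)/√2.
Here α = 0.9424, β = (0.1736 + 0.2858i): (α + β)/√2 = (0.7891 + 0.2021i), (α − β)/√2 = (0.5436 - 0.2021i).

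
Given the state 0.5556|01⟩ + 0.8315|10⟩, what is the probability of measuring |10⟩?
0.6914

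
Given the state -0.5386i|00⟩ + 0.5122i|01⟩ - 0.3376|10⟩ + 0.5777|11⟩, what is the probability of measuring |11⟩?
0.3337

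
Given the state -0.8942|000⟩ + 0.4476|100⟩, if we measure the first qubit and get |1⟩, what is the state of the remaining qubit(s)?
|00⟩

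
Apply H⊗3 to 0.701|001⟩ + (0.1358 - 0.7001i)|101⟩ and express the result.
(0.2959 - 0.2475i)|000⟩ + (-0.2959 + 0.2475i)|001⟩ + (0.2959 - 0.2475i)|010⟩ + (-0.2959 + 0.2475i)|011⟩ + (0.1998 + 0.2475i)|100⟩ + (-0.1998 - 0.2475i)|101⟩ + (0.1998 + 0.2475i)|110⟩ + (-0.1998 - 0.2475i)|111⟩

H⊗3 gives amp(|y⟩) = (1/2√2) Σ_x (−1)^(x·y) amp(|x⟩), where x·y is the number of positions in which both x and y have a 1.
|000⟩: (0.701 + (0.1358 - 0.7001i))/(2√2) = (0.2959 - 0.2475i)
|001⟩: (-0.701 - (0.1358 - 0.7001i))/(2√2) = (-0.2959 + 0.2475i)
|010⟩: (0.701 + (0.1358 - 0.7001i))/(2√2) = (0.2959 - 0.2475i)
|011⟩: (-0.701 - (0.1358 - 0.7001i))/(2√2) = (-0.2959 + 0.2475i)
|100⟩: (0.701 - (0.1358 - 0.7001i))/(2√2) = (0.1998 + 0.2475i)
|101⟩: (-0.701 + (0.1358 - 0.7001i))/(2√2) = (-0.1998 - 0.2475i)
|110⟩: (0.701 - (0.1358 - 0.7001i))/(2√2) = (0.1998 + 0.2475i)
|111⟩: (-0.701 + (0.1358 - 0.7001i))/(2√2) = (-0.1998 - 0.2475i)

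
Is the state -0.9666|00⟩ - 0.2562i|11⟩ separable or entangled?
Entangled

Writing the state as a|00⟩ + b|01⟩ + c|10⟩ + d|11⟩, it is a product state iff ad − bc = 0.
Here (a, b, c, d) = (-0.9666, 0, 0, -0.2562i): ad − bc = (-0.9666)(-0.2562i) − (0)(0) = 0.2476i ≠ 0, so the state is entangled.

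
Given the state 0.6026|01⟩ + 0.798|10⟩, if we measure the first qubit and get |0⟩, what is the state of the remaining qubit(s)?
|1⟩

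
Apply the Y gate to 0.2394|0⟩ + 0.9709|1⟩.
-0.9709i|0⟩ + 0.2394i|1⟩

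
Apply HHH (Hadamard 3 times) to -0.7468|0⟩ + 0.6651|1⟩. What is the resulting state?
-0.05777|0⟩ - 0.9984|1⟩

H² = I, so H^3 = H: a single Hadamard. With (a, b) = (-0.7468, 0.6651), H gives ((a + b)/√2, (a − b)/√2) = (-0.05777, -0.9984).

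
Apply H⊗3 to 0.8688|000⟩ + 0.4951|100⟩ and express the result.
0.4822|000⟩ + 0.4822|001⟩ + 0.4822|010⟩ + 0.4822|011⟩ + 0.1321|100⟩ + 0.1321|101⟩ + 0.1321|110⟩ + 0.1321|111⟩

H⊗3 gives amp(|y⟩) = (1/2√2) Σ_x (−1)^(x·y) amp(|x⟩), where x·y is the number of positions in which both x and y have a 1.
|000⟩: (0.8688 + 0.4951)/(2√2) = 0.4822
|001⟩: (0.8688 + 0.4951)/(2√2) = 0.4822
|010⟩: (0.8688 + 0.4951)/(2√2) = 0.4822
|011⟩: (0.8688 + 0.4951)/(2√2) = 0.4822
|100⟩: (0.8688 - 0.4951)/(2√2) = 0.1321
|101⟩: (0.8688 - 0.4951)/(2√2) = 0.1321
|110⟩: (0.8688 - 0.4951)/(2√2) = 0.1321
|111⟩: (0.8688 - 0.4951)/(2√2) = 0.1321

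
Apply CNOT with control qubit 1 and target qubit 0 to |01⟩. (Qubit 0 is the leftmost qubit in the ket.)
|11⟩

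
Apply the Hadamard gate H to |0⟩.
1/√2|0⟩ + 1/√2|1⟩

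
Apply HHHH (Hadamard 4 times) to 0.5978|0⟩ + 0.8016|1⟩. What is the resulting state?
0.5978|0⟩ + 0.8016|1⟩

H² = I, so an even number of Hadamards cancels: H^4 = I and the state is unchanged.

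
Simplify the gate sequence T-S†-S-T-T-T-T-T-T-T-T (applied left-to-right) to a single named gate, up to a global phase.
T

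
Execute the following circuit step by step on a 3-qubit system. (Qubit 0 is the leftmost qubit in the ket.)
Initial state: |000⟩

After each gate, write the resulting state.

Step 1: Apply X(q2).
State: |001⟩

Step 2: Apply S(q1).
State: |001⟩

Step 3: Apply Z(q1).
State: |001⟩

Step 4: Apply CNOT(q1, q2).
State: |001⟩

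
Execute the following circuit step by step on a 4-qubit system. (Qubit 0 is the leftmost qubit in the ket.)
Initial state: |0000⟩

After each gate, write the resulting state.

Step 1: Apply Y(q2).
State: i|0010⟩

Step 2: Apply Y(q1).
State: -|0110⟩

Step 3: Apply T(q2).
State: (-1/√2 - (1/√2)i)|0110⟩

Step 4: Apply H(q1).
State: (-1/2 - (1/2)i)|0010⟩ + (1/2 + (1/2)i)|0110⟩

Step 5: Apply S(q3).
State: (-1/2 - (1/2)i)|0010⟩ + (1/2 + (1/2)i)|0110⟩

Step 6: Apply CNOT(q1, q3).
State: (-1/2 - (1/2)i)|0010⟩ + (1/2 + (1/2)i)|0111⟩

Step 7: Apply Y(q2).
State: (-1/2 + (1/2)i)|0000⟩ + (1/2 - (1/2)i)|0101⟩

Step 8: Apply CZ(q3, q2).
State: (-1/2 + (1/2)i)|0000⟩ + (1/2 - (1/2)i)|0101⟩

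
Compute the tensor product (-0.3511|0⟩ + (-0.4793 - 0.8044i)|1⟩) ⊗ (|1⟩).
-0.3511|01⟩ + (-0.4793 - 0.8044i)|11⟩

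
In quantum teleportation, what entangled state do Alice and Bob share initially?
Bell state |Φ+⟩ = (|00⟩ + |11⟩)/√2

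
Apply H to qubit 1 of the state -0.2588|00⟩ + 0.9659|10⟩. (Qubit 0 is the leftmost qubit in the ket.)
-0.183|00⟩ - 0.183|01⟩ + 0.683|10⟩ + 0.683|11⟩

H on qubit 1 mixes each pair of kets that differ only in qubit 1: amplitudes (a, b) of (|…0…⟩, |…1…⟩) become ((a + b)/√2, (a − b)/√2). Kets absent from the input have amplitude 0.
(|00⟩, |01⟩): (a, b) = (-0.2588, 0) → (-0.183, -0.183)
(|10⟩, |11⟩): (a, b) = (0.9659, 0) → (0.683, 0.683)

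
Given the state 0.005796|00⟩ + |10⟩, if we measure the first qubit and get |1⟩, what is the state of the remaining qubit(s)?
|0⟩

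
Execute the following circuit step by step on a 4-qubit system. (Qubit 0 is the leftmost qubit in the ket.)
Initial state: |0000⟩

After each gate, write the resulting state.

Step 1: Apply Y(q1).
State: i|0100⟩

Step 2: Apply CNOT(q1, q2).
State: i|0110⟩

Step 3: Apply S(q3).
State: i|0110⟩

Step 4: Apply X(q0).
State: i|1110⟩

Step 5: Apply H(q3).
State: (1/√2)i|1110⟩ + (1/√2)i|1111⟩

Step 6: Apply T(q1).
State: (-1/2 + (1/2)i)|1110⟩ + (-1/2 + (1/2)i)|1111⟩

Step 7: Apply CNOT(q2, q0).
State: (-1/2 + (1/2)i)|0110⟩ + (-1/2 + (1/2)i)|0111⟩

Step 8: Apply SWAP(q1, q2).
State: (-1/2 + (1/2)i)|0110⟩ + (-1/2 + (1/2)i)|0111⟩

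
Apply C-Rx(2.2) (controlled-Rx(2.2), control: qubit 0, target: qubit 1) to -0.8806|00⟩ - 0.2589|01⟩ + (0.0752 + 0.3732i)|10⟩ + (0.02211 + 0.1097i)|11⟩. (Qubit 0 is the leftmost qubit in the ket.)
-0.8806|00⟩ - 0.2589|01⟩ + (0.1319 + 0.1496i)|10⟩ + (0.3426 - 0.01726i)|11⟩

C-Rx(2.2) leaves the control-|0⟩ kets |00⟩, |01⟩ unchanged and applies Rx(2.2) to qubit 1 on the control-|1⟩ pair (|10⟩, |11⟩).
Rx(2.2) = [[cos(θ/2), −i·sin(θ/2)], [−i·sin(θ/2), cos(θ/2)]]; θ = 2.2, cos(θ/2) ≈ 0.453596, sin(θ/2) ≈ 0.891207.
With a = amp(|10⟩) = (0.0752 + 0.3732i) and b = amp(|11⟩) = (0.02211 + 0.1097i):
new amp(|10⟩) = (0.453596)·a + (-0.891207i)·b = (0.1319 + 0.1496i)
new amp(|11⟩) = (-0.891207i)·a + (0.453596)·b = (0.3426 - 0.01726i)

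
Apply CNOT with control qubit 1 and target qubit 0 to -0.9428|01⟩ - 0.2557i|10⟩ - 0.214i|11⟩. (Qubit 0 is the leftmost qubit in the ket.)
-0.214i|01⟩ - 0.2557i|10⟩ - 0.9428|11⟩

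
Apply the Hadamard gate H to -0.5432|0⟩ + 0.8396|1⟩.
0.2096|0⟩ - 0.9778|1⟩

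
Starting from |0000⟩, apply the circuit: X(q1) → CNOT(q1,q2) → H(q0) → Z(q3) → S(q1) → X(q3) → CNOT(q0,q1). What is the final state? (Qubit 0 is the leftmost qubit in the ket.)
(1/√2)i|0111⟩ + (1/√2)i|1011⟩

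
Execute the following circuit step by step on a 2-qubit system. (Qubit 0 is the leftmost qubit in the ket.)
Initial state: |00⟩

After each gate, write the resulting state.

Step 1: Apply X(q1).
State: |01⟩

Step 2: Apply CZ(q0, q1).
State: |01⟩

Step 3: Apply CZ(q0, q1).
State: |01⟩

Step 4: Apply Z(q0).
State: |01⟩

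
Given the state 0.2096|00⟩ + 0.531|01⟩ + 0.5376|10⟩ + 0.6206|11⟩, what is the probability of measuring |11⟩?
0.3851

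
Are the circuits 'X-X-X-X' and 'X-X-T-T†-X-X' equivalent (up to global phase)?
Yes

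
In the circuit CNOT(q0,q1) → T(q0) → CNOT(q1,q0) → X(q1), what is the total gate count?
4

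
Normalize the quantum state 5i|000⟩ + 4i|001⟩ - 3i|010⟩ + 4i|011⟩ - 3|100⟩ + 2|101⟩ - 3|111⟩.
0.533i|000⟩ + 0.4264i|001⟩ - 0.3198i|010⟩ + 0.4264i|011⟩ - 0.3198|100⟩ + 0.2132|101⟩ - 0.3198|111⟩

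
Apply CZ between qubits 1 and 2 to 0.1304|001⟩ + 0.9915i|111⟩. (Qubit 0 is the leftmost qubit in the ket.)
0.1304|001⟩ - 0.9915i|111⟩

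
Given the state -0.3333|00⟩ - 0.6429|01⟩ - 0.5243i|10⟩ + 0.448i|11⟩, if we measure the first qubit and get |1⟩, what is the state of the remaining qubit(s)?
-0.7603i|0⟩ + 0.6496i|1⟩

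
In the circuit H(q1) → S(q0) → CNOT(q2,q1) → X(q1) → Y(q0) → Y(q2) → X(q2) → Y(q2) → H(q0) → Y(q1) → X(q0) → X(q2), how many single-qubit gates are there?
11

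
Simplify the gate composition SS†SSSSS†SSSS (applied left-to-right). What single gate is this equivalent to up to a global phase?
S†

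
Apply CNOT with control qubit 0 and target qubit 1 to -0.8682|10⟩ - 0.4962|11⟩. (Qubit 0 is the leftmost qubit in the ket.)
-0.4962|10⟩ - 0.8682|11⟩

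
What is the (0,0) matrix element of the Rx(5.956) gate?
-0.9866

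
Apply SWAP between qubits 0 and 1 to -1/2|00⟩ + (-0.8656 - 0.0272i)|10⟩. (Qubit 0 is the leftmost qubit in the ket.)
-1/2|00⟩ + (-0.8656 - 0.0272i)|01⟩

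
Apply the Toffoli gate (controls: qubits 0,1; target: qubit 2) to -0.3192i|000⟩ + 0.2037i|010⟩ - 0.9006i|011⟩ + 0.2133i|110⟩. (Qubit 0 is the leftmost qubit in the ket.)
-0.3192i|000⟩ + 0.2037i|010⟩ - 0.9006i|011⟩ + 0.2133i|111⟩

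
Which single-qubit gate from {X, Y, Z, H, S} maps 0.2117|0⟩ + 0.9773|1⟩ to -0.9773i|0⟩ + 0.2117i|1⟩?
Y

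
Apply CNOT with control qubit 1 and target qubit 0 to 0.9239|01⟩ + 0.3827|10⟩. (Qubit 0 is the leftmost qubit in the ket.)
0.3827|10⟩ + 0.9239|11⟩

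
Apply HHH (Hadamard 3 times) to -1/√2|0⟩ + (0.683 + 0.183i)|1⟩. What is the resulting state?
(-0.01705 + 0.1294i)|0⟩ + (-0.983 - 0.1294i)|1⟩

H² = I, so H^3 = H: a single Hadamard. With (a, b) = (-1/√2, (0.683 + 0.183i)), H gives ((a + b)/√2, (a − b)/√2) = ((-0.01705 + 0.1294i), (-0.983 - 0.1294i)).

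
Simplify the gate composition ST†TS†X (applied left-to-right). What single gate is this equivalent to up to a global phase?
X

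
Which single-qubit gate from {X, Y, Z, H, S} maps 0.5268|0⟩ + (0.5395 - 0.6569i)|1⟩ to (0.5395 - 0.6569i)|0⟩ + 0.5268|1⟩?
X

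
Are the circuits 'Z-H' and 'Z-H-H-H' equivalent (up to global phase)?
Yes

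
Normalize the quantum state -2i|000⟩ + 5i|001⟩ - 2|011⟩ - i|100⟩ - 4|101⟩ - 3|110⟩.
-0.2604i|000⟩ + 0.6509i|001⟩ - 0.2604|011⟩ - 0.1302i|100⟩ - 0.5208|101⟩ - 0.3906|110⟩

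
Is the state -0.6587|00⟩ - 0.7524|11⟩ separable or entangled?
Entangled

Writing the state as a|00⟩ + b|01⟩ + c|10⟩ + d|11⟩, it is a product state iff ad − bc = 0.
Here (a, b, c, d) = (-0.6587, 0, 0, -0.7524): ad − bc = (-0.6587)(-0.7524) − (0)(0) = 0.4956 ≠ 0, so the state is entangled.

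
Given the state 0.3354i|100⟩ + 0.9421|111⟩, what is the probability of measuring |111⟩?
0.8876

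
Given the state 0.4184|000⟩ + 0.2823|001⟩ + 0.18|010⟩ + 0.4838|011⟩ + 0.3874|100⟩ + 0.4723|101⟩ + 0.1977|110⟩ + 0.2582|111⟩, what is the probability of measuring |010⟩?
0.0324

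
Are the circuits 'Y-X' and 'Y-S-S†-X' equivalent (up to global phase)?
Yes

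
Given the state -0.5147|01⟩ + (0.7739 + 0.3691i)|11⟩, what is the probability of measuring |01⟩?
0.2649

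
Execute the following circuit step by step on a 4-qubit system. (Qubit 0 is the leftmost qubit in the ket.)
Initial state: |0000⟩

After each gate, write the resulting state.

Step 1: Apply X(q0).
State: |1000⟩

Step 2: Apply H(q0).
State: 1/√2|0000⟩ - 1/√2|1000⟩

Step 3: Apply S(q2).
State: 1/√2|0000⟩ - 1/√2|1000⟩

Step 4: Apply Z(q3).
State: 1/√2|0000⟩ - 1/√2|1000⟩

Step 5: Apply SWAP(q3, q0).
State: 1/√2|0000⟩ - 1/√2|0001⟩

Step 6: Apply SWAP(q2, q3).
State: 1/√2|0000⟩ - 1/√2|0010⟩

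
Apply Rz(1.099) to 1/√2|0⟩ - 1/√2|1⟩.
(0.603 - 0.3693i)|0⟩ + (-0.603 - 0.3693i)|1⟩

Rz(1.099) = [[e^(−iθ/2), 0], [0, e^(iθ/2)]] with e^(±iθ/2) = cos(θ/2) ± i·sin(θ/2); θ = 1.099, cos(θ/2) ≈ 0.852786, sin(θ/2) ≈ 0.522261.
With a = amp(|0⟩) = 1/√2 and b = amp(|1⟩) = -1/√2:
new amp(|0⟩) = (0.852786 - 0.522261i)·a = (0.603 - 0.3693i)
new amp(|1⟩) = (0.852786 + 0.522261i)·b = (-0.603 - 0.3693i)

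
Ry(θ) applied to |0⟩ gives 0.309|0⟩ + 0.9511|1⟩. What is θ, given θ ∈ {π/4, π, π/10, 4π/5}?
4π/5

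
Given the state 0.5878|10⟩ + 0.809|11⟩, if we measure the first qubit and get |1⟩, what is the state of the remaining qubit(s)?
0.5878|0⟩ + 0.809|1⟩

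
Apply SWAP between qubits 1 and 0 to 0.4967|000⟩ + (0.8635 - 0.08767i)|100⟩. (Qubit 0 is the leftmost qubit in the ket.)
0.4967|000⟩ + (0.8635 - 0.08767i)|010⟩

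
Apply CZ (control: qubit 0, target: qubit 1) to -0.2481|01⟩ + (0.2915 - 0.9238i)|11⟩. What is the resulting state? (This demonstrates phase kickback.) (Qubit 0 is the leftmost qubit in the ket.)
-0.2481|01⟩ + (-0.2915 + 0.9238i)|11⟩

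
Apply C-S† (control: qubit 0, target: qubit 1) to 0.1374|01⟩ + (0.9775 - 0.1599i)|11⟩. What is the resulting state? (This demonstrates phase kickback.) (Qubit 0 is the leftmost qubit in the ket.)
0.1374|01⟩ + (-0.1599 - 0.9775i)|11⟩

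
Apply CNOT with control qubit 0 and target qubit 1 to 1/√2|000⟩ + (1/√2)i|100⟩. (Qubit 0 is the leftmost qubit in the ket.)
1/√2|000⟩ + (1/√2)i|110⟩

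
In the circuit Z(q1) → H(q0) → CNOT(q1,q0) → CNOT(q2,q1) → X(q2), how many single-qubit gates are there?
3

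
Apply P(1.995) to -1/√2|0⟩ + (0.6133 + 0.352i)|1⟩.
-1/√2|0⟩ + (-0.5732 + 0.4141i)|1⟩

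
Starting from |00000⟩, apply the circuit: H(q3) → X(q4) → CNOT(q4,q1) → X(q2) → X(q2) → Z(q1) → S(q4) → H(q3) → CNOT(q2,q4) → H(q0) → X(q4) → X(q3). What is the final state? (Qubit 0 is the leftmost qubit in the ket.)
-(1/√2)i|01010⟩ - (1/√2)i|11010⟩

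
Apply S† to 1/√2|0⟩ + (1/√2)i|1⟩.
1/√2|0⟩ + 1/√2|1⟩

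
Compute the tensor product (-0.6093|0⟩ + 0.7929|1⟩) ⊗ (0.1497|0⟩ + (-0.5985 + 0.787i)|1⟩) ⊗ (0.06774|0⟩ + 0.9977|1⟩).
-0.006179|000⟩ - 0.091|001⟩ + (0.0247 - 0.03248i)|010⟩ + (0.3638 - 0.4784i)|011⟩ + 0.008041|100⟩ + 0.1184|101⟩ + (-0.03215 + 0.04227i)|110⟩ + (-0.4735 + 0.6226i)|111⟩

amp(|b₁b₂…⟩) = product of the factor amplitudes for bits b₁, b₂, …; only kets whose every factor amplitude is nonzero survive.
|000⟩: (-0.6093)(0.1497)(0.06774) = -0.006179
|001⟩: (-0.6093)(0.1497)(0.9977) = -0.091
|010⟩: (-0.6093)(-0.5985 + 0.787i)(0.06774) = (0.0247 - 0.03248i)
|011⟩: (-0.6093)(-0.5985 + 0.787i)(0.9977) = (0.3638 - 0.4784i)
|100⟩: (0.7929)(0.1497)(0.06774) = 0.008041
|101⟩: (0.7929)(0.1497)(0.9977) = 0.1184
|110⟩: (0.7929)(-0.5985 + 0.787i)(0.06774) = (-0.03215 + 0.04227i)
|111⟩: (0.7929)(-0.5985 + 0.787i)(0.9977) = (-0.4735 + 0.6226i)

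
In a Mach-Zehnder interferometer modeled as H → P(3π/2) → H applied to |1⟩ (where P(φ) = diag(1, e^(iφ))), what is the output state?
(1/2 + (1/2)i)|0⟩ + (1/2 - (1/2)i)|1⟩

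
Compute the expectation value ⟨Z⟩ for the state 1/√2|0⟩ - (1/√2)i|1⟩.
0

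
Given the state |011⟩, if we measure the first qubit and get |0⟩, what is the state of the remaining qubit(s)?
|11⟩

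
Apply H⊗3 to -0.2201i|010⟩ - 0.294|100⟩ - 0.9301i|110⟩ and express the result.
(-0.1039 - 0.4067i)|000⟩ + (-0.1039 - 0.4067i)|001⟩ + (-0.1039 + 0.4067i)|010⟩ + (-0.1039 + 0.4067i)|011⟩ + (0.1039 + 0.251i)|100⟩ + (0.1039 + 0.251i)|101⟩ + (0.1039 - 0.251i)|110⟩ + (0.1039 - 0.251i)|111⟩

H⊗3 gives amp(|y⟩) = (1/2√2) Σ_x (−1)^(x·y) amp(|x⟩), where x·y is the number of positions in which both x and y have a 1.
|000⟩: (-0.2201i - 0.294 - 0.9301i)/(2√2) = (-0.1039 - 0.4067i)
|001⟩: (-0.2201i - 0.294 - 0.9301i)/(2√2) = (-0.1039 - 0.4067i)
|010⟩: (0.2201i - 0.294 + 0.9301i)/(2√2) = (-0.1039 + 0.4067i)
|011⟩: (0.2201i - 0.294 + 0.9301i)/(2√2) = (-0.1039 + 0.4067i)
|100⟩: (-0.2201i + 0.294 + 0.9301i)/(2√2) = (0.1039 + 0.251i)
|101⟩: (-0.2201i + 0.294 + 0.9301i)/(2√2) = (0.1039 + 0.251i)
|110⟩: (0.2201i + 0.294 - 0.9301i)/(2√2) = (0.1039 - 0.251i)
|111⟩: (0.2201i + 0.294 - 0.9301i)/(2√2) = (0.1039 - 0.251i)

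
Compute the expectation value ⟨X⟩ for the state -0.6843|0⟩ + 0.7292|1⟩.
-0.998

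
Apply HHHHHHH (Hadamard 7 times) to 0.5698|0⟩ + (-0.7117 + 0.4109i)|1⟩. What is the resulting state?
(-0.1003 + 0.2906i)|0⟩ + (0.9062 - 0.2906i)|1⟩

H² = I, so H^7 = H: a single Hadamard. With (a, b) = (0.5698, (-0.7117 + 0.4109i)), H gives ((a + b)/√2, (a − b)/√2) = ((-0.1003 + 0.2906i), (0.9062 - 0.2906i)).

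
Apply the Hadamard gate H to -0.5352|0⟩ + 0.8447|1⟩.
0.2188|0⟩ - 0.9757|1⟩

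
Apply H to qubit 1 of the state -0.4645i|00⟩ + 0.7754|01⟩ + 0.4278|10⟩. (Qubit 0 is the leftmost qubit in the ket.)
(0.5483 - 0.3285i)|00⟩ + (-0.5483 - 0.3285i)|01⟩ + 0.3025|10⟩ + 0.3025|11⟩

H on qubit 1 mixes each pair of kets that differ only in qubit 1: amplitudes (a, b) of (|…0…⟩, |…1…⟩) become ((a + b)/√2, (a − b)/√2). Kets absent from the input have amplitude 0.
(|00⟩, |01⟩): (a, b) = (-0.4645i, 0.7754) → ((0.5483 - 0.3285i), (-0.5483 - 0.3285i))
(|10⟩, |11⟩): (a, b) = (0.4278, 0) → (0.3025, 0.3025)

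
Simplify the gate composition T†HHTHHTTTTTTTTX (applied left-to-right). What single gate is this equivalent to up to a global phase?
X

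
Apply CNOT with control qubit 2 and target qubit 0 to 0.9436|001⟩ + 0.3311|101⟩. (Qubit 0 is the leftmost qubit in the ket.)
0.3311|001⟩ + 0.9436|101⟩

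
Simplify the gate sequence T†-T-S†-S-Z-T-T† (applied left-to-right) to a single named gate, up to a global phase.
Z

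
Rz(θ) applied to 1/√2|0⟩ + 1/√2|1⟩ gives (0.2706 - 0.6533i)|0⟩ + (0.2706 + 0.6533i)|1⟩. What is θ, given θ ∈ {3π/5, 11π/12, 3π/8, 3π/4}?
3π/4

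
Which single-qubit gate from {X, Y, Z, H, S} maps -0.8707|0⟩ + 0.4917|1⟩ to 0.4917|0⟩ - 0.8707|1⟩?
X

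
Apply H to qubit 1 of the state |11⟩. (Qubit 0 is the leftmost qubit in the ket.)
1/√2|10⟩ - 1/√2|11⟩

H on qubit 1 mixes each pair of kets that differ only in qubit 1: amplitudes (a, b) of (|…0…⟩, |…1…⟩) become ((a + b)/√2, (a − b)/√2). Kets absent from the input have amplitude 0.
(|10⟩, |11⟩): (a, b) = (0, 1) → (1/√2, -1/√2)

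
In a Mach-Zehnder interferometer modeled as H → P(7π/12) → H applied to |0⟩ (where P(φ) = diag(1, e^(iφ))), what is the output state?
(0.3706 + 0.483i)|0⟩ + (0.6294 - 0.483i)|1⟩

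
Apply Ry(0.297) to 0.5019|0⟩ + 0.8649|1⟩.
0.3684|0⟩ + 0.9296|1⟩

Ry(0.297) = [[cos(θ/2), −sin(θ/2)], [sin(θ/2), cos(θ/2)]]; θ = 0.297, cos(θ/2) ≈ 0.988994, sin(θ/2) ≈ 0.147955.
With a = amp(|0⟩) = 0.5019 and b = amp(|1⟩) = 0.8649:
new amp(|0⟩) = (0.988994)·a + (-0.147955)·b = 0.3684
new amp(|1⟩) = (0.147955)·a + (0.988994)·b = 0.9296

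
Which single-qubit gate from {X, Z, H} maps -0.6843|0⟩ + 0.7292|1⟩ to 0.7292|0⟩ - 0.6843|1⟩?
X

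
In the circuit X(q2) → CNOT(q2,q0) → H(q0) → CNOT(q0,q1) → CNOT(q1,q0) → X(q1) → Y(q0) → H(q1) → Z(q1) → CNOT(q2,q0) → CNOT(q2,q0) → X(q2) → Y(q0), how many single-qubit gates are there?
8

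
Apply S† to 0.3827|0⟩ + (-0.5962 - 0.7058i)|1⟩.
0.3827|0⟩ + (-0.7058 + 0.5962i)|1⟩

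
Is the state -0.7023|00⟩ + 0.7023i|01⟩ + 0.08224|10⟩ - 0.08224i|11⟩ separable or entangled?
Separable

Writing the state as a|00⟩ + b|01⟩ + c|10⟩ + d|11⟩, it is a product state iff ad − bc = 0.
Here (a, b, c, d) = (-0.7023, 0.7023i, 0.08224, -0.08224i): ad − bc = (-0.7023)(-0.08224i) − (0.7023i)(0.08224) = 0, so the state is separable.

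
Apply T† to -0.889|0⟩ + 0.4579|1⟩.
-0.889|0⟩ + (0.3238 - 0.3238i)|1⟩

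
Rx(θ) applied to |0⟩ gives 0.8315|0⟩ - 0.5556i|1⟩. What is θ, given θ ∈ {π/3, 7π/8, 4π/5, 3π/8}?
3π/8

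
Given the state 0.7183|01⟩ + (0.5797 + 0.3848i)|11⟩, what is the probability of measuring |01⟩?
0.516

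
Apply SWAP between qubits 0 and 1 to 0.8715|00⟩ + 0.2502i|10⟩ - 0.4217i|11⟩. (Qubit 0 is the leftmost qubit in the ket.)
0.8715|00⟩ + 0.2502i|01⟩ - 0.4217i|11⟩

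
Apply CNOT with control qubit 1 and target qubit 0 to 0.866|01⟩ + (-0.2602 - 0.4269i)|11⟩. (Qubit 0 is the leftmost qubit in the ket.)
(-0.2602 - 0.4269i)|01⟩ + 0.866|11⟩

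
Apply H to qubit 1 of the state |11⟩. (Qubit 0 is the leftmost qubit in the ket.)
1/√2|10⟩ - 1/√2|11⟩

H on qubit 1 mixes each pair of kets that differ only in qubit 1: amplitudes (a, b) of (|…0…⟩, |…1…⟩) become ((a + b)/√2, (a − b)/√2). Kets absent from the input have amplitude 0.
(|10⟩, |11⟩): (a, b) = (0, 1) → (1/√2, -1/√2)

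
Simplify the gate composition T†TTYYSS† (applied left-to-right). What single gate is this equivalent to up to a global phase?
T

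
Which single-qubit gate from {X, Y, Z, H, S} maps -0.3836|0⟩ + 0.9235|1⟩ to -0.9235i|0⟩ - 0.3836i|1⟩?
Y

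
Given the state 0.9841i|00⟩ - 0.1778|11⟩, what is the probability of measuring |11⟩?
0.03161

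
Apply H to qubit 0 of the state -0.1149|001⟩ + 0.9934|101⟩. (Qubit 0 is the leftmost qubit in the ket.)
0.6212|001⟩ - 0.7837|101⟩

H on qubit 0 mixes each pair of kets that differ only in qubit 0: amplitudes (a, b) of (|…0…⟩, |…1…⟩) become ((a + b)/√2, (a − b)/√2). Kets absent from the input have amplitude 0.
(|001⟩, |101⟩): (a, b) = (-0.1149, 0.9934) → (0.6212, -0.7837)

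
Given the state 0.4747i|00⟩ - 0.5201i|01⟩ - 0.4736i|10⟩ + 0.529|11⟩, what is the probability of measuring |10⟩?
0.2243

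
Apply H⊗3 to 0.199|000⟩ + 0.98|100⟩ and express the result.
0.4168|000⟩ + 0.4168|001⟩ + 0.4168|010⟩ + 0.4168|011⟩ - 0.2761|100⟩ - 0.2761|101⟩ - 0.2761|110⟩ - 0.2761|111⟩

H⊗3 gives amp(|y⟩) = (1/2√2) Σ_x (−1)^(x·y) amp(|x⟩), where x·y is the number of positions in which both x and y have a 1.
|000⟩: (0.199 + 0.98)/(2√2) = 0.4168
|001⟩: (0.199 + 0.98)/(2√2) = 0.4168
|010⟩: (0.199 + 0.98)/(2√2) = 0.4168
|011⟩: (0.199 + 0.98)/(2√2) = 0.4168
|100⟩: (0.199 - 0.98)/(2√2) = -0.2761
|101⟩: (0.199 - 0.98)/(2√2) = -0.2761
|110⟩: (0.199 - 0.98)/(2√2) = -0.2761
|111⟩: (0.199 - 0.98)/(2√2) = -0.2761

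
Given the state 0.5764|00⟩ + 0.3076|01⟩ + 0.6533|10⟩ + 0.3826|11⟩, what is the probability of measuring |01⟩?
0.09462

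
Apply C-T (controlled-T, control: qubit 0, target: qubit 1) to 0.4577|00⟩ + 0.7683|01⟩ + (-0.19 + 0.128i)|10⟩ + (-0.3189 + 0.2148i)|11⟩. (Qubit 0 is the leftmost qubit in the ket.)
0.4577|00⟩ + 0.7683|01⟩ + (-0.19 + 0.128i)|10⟩ + (-0.3774 - 0.07361i)|11⟩

C-T leaves the control-|0⟩ kets |00⟩, |01⟩ unchanged and applies T to qubit 1 on the control-|1⟩ pair (|10⟩, |11⟩).
T = [[1, 0], [0, (1/√2 + (1/√2)i)]].
With a = amp(|10⟩) = (-0.19 + 0.128i) and b = amp(|11⟩) = (-0.3189 + 0.2148i):
new amp(|10⟩) = (1)·a = (-0.19 + 0.128i)
new amp(|11⟩) = (1/√2 + (1/√2)i)·b = (-0.3774 - 0.07361i)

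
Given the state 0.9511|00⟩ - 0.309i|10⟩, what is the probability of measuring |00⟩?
0.9046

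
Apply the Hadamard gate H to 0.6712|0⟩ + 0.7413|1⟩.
0.9988|0⟩ - 0.04957|1⟩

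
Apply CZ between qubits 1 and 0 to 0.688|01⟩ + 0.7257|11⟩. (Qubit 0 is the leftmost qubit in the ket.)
0.688|01⟩ - 0.7257|11⟩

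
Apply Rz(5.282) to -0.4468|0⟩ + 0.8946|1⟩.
(0.392 + 0.2144i)|0⟩ + (-0.7848 + 0.4294i)|1⟩

Rz(5.282) = [[e^(−iθ/2), 0], [0, e^(iθ/2)]] with e^(±iθ/2) = cos(θ/2) ± i·sin(θ/2); θ = 5.282, cos(θ/2) ≈ -0.877298, sin(θ/2) ≈ 0.479946.
With a = amp(|0⟩) = -0.4468 and b = amp(|1⟩) = 0.8946:
new amp(|0⟩) = (-0.877298 - 0.479946i)·a = (0.392 + 0.2144i)
new amp(|1⟩) = (-0.877298 + 0.479946i)·b = (-0.7848 + 0.4294i)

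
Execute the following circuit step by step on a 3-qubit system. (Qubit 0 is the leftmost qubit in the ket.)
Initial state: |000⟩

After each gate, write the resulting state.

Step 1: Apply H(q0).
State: 1/√2|000⟩ + 1/√2|100⟩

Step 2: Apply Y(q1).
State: (1/√2)i|010⟩ + (1/√2)i|110⟩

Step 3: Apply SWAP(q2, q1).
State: (1/√2)i|001⟩ + (1/√2)i|101⟩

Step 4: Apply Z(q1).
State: (1/√2)i|001⟩ + (1/√2)i|101⟩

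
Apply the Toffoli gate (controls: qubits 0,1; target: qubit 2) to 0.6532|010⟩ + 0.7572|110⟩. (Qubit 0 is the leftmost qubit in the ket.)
0.6532|010⟩ + 0.7572|111⟩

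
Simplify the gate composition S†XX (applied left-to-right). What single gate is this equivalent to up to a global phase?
S†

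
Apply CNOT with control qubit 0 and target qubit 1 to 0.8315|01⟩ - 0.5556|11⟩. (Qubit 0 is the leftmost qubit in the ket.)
0.8315|01⟩ - 0.5556|10⟩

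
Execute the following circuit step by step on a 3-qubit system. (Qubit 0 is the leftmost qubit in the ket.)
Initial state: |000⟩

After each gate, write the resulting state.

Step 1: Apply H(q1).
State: 1/√2|000⟩ + 1/√2|010⟩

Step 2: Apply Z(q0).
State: 1/√2|000⟩ + 1/√2|010⟩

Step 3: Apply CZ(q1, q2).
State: 1/√2|000⟩ + 1/√2|010⟩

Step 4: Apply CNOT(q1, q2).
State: 1/√2|000⟩ + 1/√2|011⟩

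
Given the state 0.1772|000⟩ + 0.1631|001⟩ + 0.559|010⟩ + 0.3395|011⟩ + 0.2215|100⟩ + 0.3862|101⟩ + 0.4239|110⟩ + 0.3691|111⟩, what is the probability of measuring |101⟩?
0.1492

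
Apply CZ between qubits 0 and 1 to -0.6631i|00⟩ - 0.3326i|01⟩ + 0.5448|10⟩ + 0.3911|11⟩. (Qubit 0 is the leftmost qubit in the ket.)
-0.6631i|00⟩ - 0.3326i|01⟩ + 0.5448|10⟩ - 0.3911|11⟩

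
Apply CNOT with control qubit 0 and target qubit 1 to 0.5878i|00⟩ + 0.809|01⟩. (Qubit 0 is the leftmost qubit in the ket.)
0.5878i|00⟩ + 0.809|01⟩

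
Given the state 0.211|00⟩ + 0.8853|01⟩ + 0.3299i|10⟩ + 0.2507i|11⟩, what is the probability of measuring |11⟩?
0.06285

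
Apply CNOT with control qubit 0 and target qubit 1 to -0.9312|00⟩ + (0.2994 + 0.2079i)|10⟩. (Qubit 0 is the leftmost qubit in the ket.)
-0.9312|00⟩ + (0.2994 + 0.2079i)|11⟩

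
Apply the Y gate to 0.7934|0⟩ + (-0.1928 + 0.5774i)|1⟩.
(0.5774 + 0.1928i)|0⟩ + 0.7934i|1⟩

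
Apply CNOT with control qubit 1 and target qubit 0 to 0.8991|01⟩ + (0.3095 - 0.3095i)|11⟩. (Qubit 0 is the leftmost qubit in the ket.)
(0.3095 - 0.3095i)|01⟩ + 0.8991|11⟩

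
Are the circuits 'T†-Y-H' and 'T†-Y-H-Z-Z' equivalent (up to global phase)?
Yes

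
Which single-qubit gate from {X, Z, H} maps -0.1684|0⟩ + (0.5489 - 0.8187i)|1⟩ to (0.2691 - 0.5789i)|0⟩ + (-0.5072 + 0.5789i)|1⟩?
H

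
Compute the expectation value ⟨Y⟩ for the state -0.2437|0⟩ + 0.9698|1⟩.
0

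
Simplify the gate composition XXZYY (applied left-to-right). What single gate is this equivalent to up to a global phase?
Z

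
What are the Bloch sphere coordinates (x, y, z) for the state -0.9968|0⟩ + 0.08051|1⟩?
(-0.1605, 0, 0.9871)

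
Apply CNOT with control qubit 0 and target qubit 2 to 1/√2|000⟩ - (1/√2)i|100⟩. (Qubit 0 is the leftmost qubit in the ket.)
1/√2|000⟩ - (1/√2)i|101⟩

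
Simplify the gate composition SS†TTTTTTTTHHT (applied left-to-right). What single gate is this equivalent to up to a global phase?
T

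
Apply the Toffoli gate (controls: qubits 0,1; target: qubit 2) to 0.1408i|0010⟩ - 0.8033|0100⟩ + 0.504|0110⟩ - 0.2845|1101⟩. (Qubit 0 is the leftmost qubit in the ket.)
0.1408i|0010⟩ - 0.8033|0100⟩ + 0.504|0110⟩ - 0.2845|1111⟩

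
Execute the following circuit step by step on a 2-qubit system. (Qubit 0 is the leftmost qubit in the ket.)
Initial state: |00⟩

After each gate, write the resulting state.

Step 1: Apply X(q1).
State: |01⟩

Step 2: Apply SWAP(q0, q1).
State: |10⟩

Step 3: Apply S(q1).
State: |10⟩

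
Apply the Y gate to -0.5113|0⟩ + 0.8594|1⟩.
-0.8594i|0⟩ - 0.5113i|1⟩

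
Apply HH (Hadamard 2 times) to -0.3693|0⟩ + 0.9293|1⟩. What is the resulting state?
-0.3693|0⟩ + 0.9293|1⟩

H² = I, so an even number of Hadamards cancels: H^2 = I and the state is unchanged.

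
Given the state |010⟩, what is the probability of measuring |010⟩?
1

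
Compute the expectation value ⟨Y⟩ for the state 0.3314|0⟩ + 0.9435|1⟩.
0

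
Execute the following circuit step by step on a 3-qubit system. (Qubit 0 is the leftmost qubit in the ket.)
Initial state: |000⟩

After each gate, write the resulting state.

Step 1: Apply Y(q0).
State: i|100⟩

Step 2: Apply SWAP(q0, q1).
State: i|010⟩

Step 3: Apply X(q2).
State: i|011⟩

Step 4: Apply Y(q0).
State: -|111⟩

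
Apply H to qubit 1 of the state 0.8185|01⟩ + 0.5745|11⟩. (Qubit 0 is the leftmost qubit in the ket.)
0.5788|00⟩ - 0.5788|01⟩ + 0.4062|10⟩ - 0.4062|11⟩

H on qubit 1 mixes each pair of kets that differ only in qubit 1: amplitudes (a, b) of (|…0…⟩, |…1…⟩) become ((a + b)/√2, (a − b)/√2). Kets absent from the input have amplitude 0.
(|00⟩, |01⟩): (a, b) = (0, 0.8185) → (0.5788, -0.5788)
(|10⟩, |11⟩): (a, b) = (0, 0.5745) → (0.4062, -0.4062)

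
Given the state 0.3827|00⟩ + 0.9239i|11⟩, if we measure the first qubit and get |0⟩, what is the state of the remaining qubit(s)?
|0⟩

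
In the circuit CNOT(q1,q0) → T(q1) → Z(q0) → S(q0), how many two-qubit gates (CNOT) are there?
1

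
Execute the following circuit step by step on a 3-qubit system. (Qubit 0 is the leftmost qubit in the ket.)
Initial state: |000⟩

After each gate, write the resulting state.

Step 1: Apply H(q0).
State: 1/√2|000⟩ + 1/√2|100⟩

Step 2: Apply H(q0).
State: |000⟩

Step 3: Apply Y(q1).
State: i|010⟩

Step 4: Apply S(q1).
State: -|010⟩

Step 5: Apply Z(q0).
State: -|010⟩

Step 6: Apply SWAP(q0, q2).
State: -|010⟩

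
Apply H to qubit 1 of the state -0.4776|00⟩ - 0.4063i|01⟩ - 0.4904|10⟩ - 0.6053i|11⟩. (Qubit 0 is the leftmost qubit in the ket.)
(-0.3377 - 0.2873i)|00⟩ + (-0.3377 + 0.2873i)|01⟩ + (-0.3468 - 0.428i)|10⟩ + (-0.3468 + 0.428i)|11⟩

H on qubit 1 mixes each pair of kets that differ only in qubit 1: amplitudes (a, b) of (|…0…⟩, |…1…⟩) become ((a + b)/√2, (a − b)/√2). Kets absent from the input have amplitude 0.
(|00⟩, |01⟩): (a, b) = (-0.4776, -0.4063i) → ((-0.3377 - 0.2873i), (-0.3377 + 0.2873i))
(|10⟩, |11⟩): (a, b) = (-0.4904, -0.6053i) → ((-0.3468 - 0.428i), (-0.3468 + 0.428i))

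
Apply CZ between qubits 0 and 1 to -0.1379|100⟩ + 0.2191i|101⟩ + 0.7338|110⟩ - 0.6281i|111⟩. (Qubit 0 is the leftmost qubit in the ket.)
-0.1379|100⟩ + 0.2191i|101⟩ - 0.7338|110⟩ + 0.6281i|111⟩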